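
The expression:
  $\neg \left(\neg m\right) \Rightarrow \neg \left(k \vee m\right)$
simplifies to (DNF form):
$\neg m$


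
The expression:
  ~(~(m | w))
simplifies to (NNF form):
m | w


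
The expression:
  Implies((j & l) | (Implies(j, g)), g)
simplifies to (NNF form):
g | (j & ~l)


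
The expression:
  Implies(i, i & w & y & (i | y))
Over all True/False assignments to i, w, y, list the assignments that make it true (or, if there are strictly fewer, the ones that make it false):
is false only for:
  i=True, w=False, y=False;
  i=True, w=False, y=True;
  i=True, w=True, y=False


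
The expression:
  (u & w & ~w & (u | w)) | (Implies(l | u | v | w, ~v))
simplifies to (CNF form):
~v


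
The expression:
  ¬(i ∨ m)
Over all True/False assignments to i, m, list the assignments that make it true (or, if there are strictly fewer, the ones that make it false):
is true only for:
  i=False, m=False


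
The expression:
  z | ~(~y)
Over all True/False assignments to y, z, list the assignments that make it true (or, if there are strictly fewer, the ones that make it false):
is false only for:
  y=False, z=False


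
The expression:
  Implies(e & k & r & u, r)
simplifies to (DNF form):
True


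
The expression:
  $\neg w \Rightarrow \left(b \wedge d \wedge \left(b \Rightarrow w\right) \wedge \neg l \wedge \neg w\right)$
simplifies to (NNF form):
$w$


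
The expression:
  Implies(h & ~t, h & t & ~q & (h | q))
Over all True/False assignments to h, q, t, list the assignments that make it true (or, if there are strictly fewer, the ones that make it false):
is false only for:
  h=True, q=False, t=False;
  h=True, q=True, t=False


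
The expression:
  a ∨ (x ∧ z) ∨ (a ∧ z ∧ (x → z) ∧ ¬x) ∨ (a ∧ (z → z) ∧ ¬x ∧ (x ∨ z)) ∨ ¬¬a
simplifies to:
a ∨ (x ∧ z)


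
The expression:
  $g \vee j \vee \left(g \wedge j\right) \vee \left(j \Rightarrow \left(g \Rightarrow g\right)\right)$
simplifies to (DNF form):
$\text{True}$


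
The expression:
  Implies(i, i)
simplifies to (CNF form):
True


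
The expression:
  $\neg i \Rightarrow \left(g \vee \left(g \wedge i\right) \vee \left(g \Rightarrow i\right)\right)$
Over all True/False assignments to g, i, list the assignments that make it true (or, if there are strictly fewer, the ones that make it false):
is always true.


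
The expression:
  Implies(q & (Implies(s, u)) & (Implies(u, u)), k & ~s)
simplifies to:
~q | (k & ~s) | (s & ~u)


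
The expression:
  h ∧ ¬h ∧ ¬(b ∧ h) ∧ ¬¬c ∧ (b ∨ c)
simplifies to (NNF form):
False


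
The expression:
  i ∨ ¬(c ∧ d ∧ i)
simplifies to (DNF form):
True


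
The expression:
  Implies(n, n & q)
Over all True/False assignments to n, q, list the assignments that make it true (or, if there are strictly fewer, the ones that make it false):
is false only for:
  n=True, q=False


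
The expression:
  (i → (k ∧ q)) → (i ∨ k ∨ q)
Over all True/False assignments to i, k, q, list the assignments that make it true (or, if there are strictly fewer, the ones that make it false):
is false only for:
  i=False, k=False, q=False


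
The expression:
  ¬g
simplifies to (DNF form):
¬g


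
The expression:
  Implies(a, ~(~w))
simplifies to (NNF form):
w | ~a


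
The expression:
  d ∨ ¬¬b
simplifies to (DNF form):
b ∨ d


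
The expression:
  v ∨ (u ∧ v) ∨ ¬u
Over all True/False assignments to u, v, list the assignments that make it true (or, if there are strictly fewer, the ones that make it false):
is false only for:
  u=True, v=False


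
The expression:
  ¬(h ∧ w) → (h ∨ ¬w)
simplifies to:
h ∨ ¬w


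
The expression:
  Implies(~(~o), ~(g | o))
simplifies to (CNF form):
~o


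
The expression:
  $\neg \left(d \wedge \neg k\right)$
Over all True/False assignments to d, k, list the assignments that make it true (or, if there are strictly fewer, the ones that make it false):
is false only for:
  d=True, k=False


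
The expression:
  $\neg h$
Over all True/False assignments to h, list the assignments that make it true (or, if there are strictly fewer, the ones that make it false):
is true only for:
  h=False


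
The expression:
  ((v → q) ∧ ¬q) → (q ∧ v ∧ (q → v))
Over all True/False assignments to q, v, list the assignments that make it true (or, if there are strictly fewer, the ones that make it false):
is false only for:
  q=False, v=False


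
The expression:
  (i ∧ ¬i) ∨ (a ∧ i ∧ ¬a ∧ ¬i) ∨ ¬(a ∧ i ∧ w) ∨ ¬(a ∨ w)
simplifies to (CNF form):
¬a ∨ ¬i ∨ ¬w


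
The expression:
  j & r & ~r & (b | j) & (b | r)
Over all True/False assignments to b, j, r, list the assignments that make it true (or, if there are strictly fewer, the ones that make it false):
is never true.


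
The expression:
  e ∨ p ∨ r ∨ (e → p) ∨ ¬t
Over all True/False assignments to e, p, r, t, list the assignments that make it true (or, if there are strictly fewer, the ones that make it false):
is always true.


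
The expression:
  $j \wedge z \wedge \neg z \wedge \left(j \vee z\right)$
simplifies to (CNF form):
$\text{False}$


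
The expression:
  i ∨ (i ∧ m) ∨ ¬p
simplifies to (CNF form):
i ∨ ¬p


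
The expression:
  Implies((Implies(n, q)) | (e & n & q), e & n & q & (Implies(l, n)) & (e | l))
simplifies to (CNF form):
n & (e | ~q)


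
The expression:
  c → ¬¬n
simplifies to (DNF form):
n ∨ ¬c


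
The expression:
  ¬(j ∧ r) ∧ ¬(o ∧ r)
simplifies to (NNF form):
(¬j ∧ ¬o) ∨ ¬r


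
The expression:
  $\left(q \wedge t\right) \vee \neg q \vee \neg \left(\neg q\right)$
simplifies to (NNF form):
$\text{True}$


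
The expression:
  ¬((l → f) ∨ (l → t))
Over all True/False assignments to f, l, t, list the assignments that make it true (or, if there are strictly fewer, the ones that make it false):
is true only for:
  f=False, l=True, t=False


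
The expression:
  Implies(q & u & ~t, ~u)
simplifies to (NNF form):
t | ~q | ~u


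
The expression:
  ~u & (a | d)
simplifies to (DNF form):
(a & ~u) | (d & ~u)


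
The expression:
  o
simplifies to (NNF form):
o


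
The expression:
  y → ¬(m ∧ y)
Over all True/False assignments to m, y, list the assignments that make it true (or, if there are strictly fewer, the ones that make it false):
is false only for:
  m=True, y=True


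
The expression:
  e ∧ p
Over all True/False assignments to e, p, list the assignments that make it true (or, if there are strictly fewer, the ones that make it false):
is true only for:
  e=True, p=True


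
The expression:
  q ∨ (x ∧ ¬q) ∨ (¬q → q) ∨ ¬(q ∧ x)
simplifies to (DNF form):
True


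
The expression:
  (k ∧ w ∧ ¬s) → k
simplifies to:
True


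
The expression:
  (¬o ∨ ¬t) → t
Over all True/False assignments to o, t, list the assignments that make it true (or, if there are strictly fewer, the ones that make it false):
is true only for:
  o=False, t=True;
  o=True, t=True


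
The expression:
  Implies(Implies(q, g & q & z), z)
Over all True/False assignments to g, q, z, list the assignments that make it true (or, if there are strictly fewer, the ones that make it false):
is false only for:
  g=False, q=False, z=False;
  g=True, q=False, z=False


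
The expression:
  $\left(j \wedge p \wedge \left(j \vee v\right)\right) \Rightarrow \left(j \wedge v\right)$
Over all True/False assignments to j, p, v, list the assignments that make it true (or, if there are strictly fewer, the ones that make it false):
is false only for:
  j=True, p=True, v=False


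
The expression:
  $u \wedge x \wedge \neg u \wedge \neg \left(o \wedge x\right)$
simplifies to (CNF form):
$\text{False}$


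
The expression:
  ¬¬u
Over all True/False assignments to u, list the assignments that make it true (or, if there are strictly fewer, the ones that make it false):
is true only for:
  u=True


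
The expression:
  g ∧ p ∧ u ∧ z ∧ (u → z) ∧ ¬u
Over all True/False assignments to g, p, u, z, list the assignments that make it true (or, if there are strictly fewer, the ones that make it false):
is never true.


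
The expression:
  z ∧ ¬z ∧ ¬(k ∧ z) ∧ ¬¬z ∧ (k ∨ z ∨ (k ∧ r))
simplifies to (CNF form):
False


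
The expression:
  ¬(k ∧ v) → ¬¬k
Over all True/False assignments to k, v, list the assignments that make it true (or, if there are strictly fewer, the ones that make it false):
is true only for:
  k=True, v=False;
  k=True, v=True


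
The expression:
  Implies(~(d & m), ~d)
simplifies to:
m | ~d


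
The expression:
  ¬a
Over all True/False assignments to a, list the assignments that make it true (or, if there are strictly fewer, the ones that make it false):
is true only for:
  a=False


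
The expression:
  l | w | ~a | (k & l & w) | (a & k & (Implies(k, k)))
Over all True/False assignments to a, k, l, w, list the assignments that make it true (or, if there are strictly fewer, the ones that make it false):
is false only for:
  a=True, k=False, l=False, w=False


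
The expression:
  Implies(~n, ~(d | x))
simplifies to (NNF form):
n | (~d & ~x)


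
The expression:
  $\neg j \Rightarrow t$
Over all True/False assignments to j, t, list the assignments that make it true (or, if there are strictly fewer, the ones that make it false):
is false only for:
  j=False, t=False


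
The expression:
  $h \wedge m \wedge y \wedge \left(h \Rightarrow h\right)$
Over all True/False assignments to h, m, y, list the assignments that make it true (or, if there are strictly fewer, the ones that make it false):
is true only for:
  h=True, m=True, y=True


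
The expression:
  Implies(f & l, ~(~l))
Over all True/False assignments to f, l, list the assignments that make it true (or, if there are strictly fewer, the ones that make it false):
is always true.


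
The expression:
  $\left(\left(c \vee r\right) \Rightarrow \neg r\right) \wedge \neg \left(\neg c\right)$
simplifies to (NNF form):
$c \wedge \neg r$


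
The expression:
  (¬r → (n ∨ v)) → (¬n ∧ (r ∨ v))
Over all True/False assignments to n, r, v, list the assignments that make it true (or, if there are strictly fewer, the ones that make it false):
is true only for:
  n=False, r=False, v=False;
  n=False, r=False, v=True;
  n=False, r=True, v=False;
  n=False, r=True, v=True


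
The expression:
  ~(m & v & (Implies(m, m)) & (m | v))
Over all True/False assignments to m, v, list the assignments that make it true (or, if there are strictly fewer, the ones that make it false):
is false only for:
  m=True, v=True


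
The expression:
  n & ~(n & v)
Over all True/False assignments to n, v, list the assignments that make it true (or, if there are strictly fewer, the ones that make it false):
is true only for:
  n=True, v=False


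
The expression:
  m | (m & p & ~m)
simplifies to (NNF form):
m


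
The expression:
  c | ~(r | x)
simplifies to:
c | (~r & ~x)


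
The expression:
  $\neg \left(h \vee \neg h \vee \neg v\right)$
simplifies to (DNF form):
$\text{False}$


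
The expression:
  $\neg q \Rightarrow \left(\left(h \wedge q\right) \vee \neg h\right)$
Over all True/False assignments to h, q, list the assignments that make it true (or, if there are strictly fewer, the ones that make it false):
is false only for:
  h=True, q=False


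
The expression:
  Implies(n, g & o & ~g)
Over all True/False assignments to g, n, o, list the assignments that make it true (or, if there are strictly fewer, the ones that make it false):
is true only for:
  g=False, n=False, o=False;
  g=False, n=False, o=True;
  g=True, n=False, o=False;
  g=True, n=False, o=True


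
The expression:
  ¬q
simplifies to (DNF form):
¬q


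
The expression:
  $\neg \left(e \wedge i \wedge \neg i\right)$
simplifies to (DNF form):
$\text{True}$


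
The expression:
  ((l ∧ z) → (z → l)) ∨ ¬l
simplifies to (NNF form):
True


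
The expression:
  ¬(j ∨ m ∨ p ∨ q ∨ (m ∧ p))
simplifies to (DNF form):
¬j ∧ ¬m ∧ ¬p ∧ ¬q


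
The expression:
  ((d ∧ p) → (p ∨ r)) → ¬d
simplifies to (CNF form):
¬d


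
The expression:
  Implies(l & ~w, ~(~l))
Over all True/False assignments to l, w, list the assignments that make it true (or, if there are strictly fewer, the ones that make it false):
is always true.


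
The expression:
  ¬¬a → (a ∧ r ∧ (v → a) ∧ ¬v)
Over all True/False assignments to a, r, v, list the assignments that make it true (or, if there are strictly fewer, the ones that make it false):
is false only for:
  a=True, r=False, v=False;
  a=True, r=False, v=True;
  a=True, r=True, v=True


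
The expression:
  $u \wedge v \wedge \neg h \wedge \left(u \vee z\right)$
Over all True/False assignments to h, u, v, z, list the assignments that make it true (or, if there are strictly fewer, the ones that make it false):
is true only for:
  h=False, u=True, v=True, z=False;
  h=False, u=True, v=True, z=True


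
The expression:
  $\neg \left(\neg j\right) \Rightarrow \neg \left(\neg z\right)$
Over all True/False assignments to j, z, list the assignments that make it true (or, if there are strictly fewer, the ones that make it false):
is false only for:
  j=True, z=False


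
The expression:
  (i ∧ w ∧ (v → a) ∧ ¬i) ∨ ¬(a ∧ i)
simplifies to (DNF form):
¬a ∨ ¬i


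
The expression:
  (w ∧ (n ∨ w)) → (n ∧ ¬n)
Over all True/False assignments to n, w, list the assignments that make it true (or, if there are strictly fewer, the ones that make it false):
is true only for:
  n=False, w=False;
  n=True, w=False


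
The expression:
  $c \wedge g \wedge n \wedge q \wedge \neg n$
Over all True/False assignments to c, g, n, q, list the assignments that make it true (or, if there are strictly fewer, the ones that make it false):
is never true.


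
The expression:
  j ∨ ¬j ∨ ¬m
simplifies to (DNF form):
True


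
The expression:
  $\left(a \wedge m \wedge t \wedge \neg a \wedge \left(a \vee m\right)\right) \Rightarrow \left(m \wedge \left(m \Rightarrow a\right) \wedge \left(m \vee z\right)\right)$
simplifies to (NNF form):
$\text{True}$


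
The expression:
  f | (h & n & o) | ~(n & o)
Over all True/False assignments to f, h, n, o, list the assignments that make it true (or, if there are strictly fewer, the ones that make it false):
is false only for:
  f=False, h=False, n=True, o=True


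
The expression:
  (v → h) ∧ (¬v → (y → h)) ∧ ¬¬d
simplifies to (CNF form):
d ∧ (h ∨ ¬v) ∧ (h ∨ ¬y)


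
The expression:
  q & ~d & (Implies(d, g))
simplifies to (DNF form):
q & ~d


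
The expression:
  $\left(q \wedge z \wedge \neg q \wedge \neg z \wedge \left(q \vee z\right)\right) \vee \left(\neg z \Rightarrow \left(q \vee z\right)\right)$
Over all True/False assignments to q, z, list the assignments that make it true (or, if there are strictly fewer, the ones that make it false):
is false only for:
  q=False, z=False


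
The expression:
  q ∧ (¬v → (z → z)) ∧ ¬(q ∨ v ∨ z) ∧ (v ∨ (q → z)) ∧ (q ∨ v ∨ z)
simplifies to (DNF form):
False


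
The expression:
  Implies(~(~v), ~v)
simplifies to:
~v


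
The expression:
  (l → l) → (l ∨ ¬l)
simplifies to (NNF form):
True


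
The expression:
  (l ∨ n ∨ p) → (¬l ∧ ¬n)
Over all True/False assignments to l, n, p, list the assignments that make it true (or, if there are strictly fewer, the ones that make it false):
is true only for:
  l=False, n=False, p=False;
  l=False, n=False, p=True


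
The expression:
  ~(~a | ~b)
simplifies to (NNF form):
a & b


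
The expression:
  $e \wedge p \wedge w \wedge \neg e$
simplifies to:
$\text{False}$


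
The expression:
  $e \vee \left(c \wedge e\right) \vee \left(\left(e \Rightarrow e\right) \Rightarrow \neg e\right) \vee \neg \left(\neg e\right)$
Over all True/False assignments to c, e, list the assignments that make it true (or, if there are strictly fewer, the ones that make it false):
is always true.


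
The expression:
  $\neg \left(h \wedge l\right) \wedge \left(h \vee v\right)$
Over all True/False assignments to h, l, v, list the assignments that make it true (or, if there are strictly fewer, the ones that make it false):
is true only for:
  h=False, l=False, v=True;
  h=False, l=True, v=True;
  h=True, l=False, v=False;
  h=True, l=False, v=True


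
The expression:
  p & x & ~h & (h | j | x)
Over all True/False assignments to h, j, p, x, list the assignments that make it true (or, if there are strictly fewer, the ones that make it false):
is true only for:
  h=False, j=False, p=True, x=True;
  h=False, j=True, p=True, x=True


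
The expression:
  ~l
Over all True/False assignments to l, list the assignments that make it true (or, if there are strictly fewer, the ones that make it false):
is true only for:
  l=False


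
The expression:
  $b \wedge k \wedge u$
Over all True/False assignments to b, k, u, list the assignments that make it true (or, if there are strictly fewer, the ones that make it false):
is true only for:
  b=True, k=True, u=True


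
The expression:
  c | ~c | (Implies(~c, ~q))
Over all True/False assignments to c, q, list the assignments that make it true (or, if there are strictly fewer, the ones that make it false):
is always true.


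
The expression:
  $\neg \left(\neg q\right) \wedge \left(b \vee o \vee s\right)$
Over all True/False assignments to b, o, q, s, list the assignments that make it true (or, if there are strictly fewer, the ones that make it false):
is true only for:
  b=False, o=False, q=True, s=True;
  b=False, o=True, q=True, s=False;
  b=False, o=True, q=True, s=True;
  b=True, o=False, q=True, s=False;
  b=True, o=False, q=True, s=True;
  b=True, o=True, q=True, s=False;
  b=True, o=True, q=True, s=True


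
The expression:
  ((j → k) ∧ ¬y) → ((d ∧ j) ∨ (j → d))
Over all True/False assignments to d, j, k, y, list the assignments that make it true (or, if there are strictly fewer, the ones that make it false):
is false only for:
  d=False, j=True, k=True, y=False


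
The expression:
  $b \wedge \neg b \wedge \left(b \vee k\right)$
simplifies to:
$\text{False}$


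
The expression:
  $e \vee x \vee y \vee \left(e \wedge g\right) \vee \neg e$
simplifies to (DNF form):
$\text{True}$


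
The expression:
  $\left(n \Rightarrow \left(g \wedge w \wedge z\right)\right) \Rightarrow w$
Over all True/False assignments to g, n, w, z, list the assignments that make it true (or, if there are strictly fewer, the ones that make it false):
is false only for:
  g=False, n=False, w=False, z=False;
  g=False, n=False, w=False, z=True;
  g=True, n=False, w=False, z=False;
  g=True, n=False, w=False, z=True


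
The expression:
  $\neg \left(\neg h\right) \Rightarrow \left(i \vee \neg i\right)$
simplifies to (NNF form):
$\text{True}$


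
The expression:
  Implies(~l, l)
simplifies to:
l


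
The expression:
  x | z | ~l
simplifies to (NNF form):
x | z | ~l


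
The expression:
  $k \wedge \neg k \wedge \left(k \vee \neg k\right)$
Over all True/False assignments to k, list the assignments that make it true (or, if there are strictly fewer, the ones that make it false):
is never true.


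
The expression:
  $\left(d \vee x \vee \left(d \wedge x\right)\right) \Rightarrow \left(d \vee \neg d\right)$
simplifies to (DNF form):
$\text{True}$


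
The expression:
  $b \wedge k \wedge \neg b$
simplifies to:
$\text{False}$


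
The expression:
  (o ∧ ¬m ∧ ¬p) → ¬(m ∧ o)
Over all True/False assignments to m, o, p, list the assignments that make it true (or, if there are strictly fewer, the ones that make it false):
is always true.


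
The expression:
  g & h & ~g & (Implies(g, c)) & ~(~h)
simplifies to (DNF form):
False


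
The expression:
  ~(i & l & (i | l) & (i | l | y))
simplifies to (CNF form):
~i | ~l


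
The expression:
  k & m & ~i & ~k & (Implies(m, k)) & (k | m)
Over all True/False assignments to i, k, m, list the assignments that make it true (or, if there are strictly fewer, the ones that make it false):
is never true.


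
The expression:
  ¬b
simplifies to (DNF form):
¬b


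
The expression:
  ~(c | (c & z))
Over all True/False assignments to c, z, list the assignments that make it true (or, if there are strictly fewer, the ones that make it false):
is true only for:
  c=False, z=False;
  c=False, z=True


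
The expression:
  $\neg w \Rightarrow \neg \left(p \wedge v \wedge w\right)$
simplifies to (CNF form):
$\text{True}$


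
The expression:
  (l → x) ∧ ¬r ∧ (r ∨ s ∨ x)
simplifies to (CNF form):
¬r ∧ (s ∨ x) ∧ (x ∨ ¬l)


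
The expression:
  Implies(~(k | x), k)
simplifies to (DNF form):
k | x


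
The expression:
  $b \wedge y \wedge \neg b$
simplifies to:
$\text{False}$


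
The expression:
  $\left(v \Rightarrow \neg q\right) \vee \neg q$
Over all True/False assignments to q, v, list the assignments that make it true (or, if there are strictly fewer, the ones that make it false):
is false only for:
  q=True, v=True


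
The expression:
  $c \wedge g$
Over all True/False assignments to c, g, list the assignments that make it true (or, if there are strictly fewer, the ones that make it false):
is true only for:
  c=True, g=True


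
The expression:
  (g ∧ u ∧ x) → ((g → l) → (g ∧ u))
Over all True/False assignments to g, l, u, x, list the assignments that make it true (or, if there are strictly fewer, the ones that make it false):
is always true.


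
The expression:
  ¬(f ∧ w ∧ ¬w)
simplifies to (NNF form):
True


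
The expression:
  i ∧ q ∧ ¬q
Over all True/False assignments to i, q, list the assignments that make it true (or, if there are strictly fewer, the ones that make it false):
is never true.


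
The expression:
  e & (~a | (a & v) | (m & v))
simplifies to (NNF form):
e & (v | ~a)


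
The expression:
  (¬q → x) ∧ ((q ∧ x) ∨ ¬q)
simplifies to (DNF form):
x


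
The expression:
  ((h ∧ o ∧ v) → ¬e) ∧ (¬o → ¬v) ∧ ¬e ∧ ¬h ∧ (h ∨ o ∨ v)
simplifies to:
o ∧ ¬e ∧ ¬h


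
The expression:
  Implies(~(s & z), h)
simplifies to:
h | (s & z)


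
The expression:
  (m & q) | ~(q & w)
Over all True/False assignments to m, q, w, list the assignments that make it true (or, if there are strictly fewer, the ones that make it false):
is false only for:
  m=False, q=True, w=True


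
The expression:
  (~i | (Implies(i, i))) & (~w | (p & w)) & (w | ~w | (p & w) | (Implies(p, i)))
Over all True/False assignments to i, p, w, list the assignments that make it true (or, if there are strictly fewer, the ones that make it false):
is false only for:
  i=False, p=False, w=True;
  i=True, p=False, w=True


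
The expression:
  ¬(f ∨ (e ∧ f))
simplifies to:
¬f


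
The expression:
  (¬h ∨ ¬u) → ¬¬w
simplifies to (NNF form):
w ∨ (h ∧ u)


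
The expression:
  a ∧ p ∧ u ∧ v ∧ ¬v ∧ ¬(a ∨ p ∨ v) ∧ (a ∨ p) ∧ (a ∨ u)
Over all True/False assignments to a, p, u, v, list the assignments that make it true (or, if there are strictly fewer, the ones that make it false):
is never true.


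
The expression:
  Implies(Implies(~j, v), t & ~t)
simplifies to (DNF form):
~j & ~v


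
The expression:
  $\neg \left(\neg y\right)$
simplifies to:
$y$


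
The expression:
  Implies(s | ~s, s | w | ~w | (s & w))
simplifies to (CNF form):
True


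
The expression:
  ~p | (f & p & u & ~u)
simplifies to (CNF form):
~p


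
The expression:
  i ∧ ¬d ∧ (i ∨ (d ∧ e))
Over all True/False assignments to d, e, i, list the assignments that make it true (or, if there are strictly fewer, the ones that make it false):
is true only for:
  d=False, e=False, i=True;
  d=False, e=True, i=True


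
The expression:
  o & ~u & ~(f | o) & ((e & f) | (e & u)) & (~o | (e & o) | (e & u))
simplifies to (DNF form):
False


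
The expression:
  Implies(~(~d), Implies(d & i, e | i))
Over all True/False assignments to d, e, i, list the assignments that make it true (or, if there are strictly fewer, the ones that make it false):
is always true.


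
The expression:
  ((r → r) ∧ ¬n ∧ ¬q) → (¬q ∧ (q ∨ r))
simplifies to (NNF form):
n ∨ q ∨ r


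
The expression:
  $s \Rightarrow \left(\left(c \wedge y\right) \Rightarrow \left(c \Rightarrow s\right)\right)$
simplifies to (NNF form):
$\text{True}$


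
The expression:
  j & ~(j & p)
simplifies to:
j & ~p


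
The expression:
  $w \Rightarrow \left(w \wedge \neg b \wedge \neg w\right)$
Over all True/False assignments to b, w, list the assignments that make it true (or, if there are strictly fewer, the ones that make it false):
is true only for:
  b=False, w=False;
  b=True, w=False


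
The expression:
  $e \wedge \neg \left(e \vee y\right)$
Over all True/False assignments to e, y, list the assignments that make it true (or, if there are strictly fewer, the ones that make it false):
is never true.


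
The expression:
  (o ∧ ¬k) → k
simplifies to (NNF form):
k ∨ ¬o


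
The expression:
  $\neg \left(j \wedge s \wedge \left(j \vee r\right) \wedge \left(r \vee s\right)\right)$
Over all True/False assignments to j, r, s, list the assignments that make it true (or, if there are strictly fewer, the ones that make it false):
is false only for:
  j=True, r=False, s=True;
  j=True, r=True, s=True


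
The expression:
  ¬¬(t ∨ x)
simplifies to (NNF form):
t ∨ x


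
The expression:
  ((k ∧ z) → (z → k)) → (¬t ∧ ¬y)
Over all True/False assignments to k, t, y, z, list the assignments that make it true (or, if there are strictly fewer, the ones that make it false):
is true only for:
  k=False, t=False, y=False, z=False;
  k=False, t=False, y=False, z=True;
  k=True, t=False, y=False, z=False;
  k=True, t=False, y=False, z=True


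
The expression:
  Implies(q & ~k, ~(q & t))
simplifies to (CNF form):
k | ~q | ~t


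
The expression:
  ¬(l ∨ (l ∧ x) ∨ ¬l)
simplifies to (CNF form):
False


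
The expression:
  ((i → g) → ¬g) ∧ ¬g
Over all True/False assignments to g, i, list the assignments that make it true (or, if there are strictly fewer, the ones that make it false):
is true only for:
  g=False, i=False;
  g=False, i=True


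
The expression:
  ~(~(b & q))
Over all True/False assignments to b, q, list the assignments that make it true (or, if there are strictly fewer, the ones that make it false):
is true only for:
  b=True, q=True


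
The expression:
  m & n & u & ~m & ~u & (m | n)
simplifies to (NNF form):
False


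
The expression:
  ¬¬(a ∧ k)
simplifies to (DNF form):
a ∧ k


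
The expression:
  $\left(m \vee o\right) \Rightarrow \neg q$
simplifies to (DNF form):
$\left(\neg m \wedge \neg o\right) \vee \neg q$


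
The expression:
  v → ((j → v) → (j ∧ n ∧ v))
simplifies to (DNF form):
(j ∧ n) ∨ ¬v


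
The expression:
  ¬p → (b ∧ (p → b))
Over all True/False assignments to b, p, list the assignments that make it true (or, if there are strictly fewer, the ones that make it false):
is false only for:
  b=False, p=False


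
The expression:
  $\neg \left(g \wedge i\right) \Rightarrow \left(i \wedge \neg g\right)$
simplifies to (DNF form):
$i$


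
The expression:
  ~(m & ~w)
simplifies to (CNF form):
w | ~m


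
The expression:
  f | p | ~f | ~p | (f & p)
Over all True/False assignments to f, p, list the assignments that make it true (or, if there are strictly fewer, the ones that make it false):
is always true.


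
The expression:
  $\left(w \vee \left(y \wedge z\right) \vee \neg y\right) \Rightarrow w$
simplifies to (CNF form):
$\left(w \vee y\right) \wedge \left(w \vee \neg z\right)$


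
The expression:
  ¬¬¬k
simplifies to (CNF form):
¬k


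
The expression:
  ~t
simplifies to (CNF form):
~t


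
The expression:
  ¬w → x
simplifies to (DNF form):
w ∨ x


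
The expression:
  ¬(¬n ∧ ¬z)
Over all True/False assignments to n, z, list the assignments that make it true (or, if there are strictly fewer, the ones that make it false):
is false only for:
  n=False, z=False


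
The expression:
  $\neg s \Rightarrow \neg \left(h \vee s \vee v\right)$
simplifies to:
$s \vee \left(\neg h \wedge \neg v\right)$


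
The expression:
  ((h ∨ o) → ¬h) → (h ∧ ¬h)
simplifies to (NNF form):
h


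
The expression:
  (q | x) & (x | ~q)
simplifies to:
x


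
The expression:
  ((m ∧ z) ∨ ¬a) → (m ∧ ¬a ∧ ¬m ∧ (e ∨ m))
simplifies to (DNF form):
(a ∧ ¬m) ∨ (a ∧ ¬z)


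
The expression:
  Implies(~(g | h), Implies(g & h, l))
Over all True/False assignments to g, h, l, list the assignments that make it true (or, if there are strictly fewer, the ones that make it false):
is always true.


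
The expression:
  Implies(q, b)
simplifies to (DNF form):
b | ~q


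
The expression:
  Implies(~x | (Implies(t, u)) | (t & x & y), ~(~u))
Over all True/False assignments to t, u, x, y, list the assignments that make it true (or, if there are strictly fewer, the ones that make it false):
is false only for:
  t=False, u=False, x=False, y=False;
  t=False, u=False, x=False, y=True;
  t=False, u=False, x=True, y=False;
  t=False, u=False, x=True, y=True;
  t=True, u=False, x=False, y=False;
  t=True, u=False, x=False, y=True;
  t=True, u=False, x=True, y=True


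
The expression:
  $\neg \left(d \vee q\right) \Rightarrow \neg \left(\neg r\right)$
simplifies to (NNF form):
$d \vee q \vee r$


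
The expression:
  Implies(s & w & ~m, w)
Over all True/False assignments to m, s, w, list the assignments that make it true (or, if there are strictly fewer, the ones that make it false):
is always true.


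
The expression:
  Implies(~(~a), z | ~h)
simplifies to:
z | ~a | ~h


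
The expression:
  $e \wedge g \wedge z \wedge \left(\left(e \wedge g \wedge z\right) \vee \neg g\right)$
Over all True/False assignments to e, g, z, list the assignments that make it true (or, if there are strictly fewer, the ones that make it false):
is true only for:
  e=True, g=True, z=True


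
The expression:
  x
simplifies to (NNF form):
x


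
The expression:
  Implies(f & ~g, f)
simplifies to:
True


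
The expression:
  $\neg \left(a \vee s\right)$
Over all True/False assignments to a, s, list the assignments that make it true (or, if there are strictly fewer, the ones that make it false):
is true only for:
  a=False, s=False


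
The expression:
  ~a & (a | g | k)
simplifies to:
~a & (g | k)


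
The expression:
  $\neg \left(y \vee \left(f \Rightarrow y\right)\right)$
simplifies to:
$f \wedge \neg y$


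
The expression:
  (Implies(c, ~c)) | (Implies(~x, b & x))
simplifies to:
x | ~c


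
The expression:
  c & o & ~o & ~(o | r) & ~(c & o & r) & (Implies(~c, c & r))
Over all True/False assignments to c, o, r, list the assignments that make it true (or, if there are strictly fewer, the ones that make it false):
is never true.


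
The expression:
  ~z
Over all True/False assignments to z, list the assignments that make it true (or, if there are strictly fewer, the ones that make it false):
is true only for:
  z=False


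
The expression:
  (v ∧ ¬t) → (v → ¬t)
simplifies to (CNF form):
True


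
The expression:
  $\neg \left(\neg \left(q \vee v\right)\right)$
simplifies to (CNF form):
$q \vee v$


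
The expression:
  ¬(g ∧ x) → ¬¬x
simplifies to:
x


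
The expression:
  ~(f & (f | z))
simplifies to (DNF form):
~f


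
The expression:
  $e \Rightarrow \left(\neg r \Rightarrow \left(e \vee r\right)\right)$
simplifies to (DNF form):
$\text{True}$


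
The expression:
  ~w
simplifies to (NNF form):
~w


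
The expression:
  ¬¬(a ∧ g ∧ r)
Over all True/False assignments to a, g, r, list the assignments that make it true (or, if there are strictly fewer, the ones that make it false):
is true only for:
  a=True, g=True, r=True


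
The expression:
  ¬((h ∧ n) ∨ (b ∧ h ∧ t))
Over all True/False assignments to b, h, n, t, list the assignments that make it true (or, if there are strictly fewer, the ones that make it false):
is false only for:
  b=False, h=True, n=True, t=False;
  b=False, h=True, n=True, t=True;
  b=True, h=True, n=False, t=True;
  b=True, h=True, n=True, t=False;
  b=True, h=True, n=True, t=True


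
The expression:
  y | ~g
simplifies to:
y | ~g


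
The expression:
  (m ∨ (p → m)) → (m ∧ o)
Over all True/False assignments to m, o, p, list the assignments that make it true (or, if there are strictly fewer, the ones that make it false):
is true only for:
  m=False, o=False, p=True;
  m=False, o=True, p=True;
  m=True, o=True, p=False;
  m=True, o=True, p=True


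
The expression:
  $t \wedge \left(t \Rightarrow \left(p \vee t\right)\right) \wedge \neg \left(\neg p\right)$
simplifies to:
$p \wedge t$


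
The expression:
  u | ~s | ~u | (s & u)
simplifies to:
True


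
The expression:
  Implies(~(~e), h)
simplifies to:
h | ~e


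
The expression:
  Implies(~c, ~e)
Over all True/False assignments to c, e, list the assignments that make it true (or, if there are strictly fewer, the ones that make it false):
is false only for:
  c=False, e=True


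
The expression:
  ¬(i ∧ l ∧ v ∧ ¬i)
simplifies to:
True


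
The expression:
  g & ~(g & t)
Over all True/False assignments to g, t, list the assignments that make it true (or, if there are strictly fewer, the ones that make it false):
is true only for:
  g=True, t=False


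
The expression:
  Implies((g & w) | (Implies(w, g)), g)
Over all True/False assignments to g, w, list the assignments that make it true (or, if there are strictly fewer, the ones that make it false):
is false only for:
  g=False, w=False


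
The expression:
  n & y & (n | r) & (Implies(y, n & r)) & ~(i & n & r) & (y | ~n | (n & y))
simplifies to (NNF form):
n & r & y & ~i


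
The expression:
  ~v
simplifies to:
~v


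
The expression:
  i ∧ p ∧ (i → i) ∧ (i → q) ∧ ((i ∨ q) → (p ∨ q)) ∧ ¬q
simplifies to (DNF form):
False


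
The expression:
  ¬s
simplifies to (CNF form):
¬s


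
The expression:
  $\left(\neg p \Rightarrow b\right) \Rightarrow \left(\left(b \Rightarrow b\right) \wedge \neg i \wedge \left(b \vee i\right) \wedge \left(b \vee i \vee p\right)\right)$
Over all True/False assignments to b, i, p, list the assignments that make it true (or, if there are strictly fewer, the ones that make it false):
is true only for:
  b=False, i=False, p=False;
  b=False, i=True, p=False;
  b=True, i=False, p=False;
  b=True, i=False, p=True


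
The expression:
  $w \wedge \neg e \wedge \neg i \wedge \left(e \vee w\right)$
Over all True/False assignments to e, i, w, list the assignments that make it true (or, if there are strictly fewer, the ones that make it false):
is true only for:
  e=False, i=False, w=True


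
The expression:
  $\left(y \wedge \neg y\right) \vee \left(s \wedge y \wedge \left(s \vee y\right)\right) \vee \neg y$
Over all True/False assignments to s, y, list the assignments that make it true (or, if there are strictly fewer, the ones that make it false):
is false only for:
  s=False, y=True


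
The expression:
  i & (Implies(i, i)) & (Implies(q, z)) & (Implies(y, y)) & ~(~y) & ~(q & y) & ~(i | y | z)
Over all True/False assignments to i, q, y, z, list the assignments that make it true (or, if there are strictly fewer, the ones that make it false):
is never true.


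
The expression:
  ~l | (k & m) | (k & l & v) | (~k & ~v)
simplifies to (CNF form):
(k | ~l | ~v) & (m | v | ~k | ~l)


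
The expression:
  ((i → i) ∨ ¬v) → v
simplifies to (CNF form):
v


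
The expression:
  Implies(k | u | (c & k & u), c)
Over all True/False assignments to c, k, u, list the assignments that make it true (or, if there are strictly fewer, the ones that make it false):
is false only for:
  c=False, k=False, u=True;
  c=False, k=True, u=False;
  c=False, k=True, u=True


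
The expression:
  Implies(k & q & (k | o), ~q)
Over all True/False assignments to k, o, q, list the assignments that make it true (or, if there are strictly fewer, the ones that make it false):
is false only for:
  k=True, o=False, q=True;
  k=True, o=True, q=True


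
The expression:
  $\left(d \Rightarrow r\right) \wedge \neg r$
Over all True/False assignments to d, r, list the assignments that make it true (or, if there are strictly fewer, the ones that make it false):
is true only for:
  d=False, r=False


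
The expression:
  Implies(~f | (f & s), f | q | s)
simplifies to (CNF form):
f | q | s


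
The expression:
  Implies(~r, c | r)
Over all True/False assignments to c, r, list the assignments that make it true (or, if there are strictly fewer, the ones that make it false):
is false only for:
  c=False, r=False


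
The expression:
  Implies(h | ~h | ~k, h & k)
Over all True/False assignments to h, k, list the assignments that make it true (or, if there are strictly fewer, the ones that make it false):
is true only for:
  h=True, k=True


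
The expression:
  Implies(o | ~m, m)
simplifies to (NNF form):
m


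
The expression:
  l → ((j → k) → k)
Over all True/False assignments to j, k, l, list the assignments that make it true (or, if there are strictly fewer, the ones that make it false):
is false only for:
  j=False, k=False, l=True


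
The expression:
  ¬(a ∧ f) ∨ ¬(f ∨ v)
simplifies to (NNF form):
¬a ∨ ¬f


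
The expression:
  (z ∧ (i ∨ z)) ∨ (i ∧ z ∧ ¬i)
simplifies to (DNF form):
z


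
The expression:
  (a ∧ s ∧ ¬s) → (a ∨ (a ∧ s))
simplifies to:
True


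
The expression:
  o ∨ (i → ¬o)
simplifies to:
True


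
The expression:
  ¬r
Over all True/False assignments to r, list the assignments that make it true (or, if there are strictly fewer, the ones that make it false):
is true only for:
  r=False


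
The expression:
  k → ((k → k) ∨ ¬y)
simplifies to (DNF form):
True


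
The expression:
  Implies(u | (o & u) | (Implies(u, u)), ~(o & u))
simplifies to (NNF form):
~o | ~u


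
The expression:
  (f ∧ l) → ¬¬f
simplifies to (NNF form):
True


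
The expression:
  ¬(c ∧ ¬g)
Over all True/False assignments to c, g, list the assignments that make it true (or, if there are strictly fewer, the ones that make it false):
is false only for:
  c=True, g=False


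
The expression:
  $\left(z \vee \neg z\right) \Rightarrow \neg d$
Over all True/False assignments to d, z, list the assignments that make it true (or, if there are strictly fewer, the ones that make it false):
is true only for:
  d=False, z=False;
  d=False, z=True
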